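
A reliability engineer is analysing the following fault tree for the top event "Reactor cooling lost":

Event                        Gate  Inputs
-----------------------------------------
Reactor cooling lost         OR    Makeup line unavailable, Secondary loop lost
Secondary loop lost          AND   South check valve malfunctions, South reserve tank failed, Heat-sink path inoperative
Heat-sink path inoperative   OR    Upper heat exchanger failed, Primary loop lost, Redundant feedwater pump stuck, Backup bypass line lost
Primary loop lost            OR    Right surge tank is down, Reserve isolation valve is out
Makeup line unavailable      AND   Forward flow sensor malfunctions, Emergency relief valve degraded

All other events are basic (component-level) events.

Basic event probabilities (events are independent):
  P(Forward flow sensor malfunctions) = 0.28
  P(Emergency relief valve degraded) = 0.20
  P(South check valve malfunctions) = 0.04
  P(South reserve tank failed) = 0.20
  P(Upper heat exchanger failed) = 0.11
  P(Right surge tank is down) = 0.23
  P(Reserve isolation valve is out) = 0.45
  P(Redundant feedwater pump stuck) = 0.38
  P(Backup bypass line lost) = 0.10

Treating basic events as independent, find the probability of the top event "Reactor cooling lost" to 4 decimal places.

0.0620

P(Makeup line unavailable) [AND] = 0.28 × 0.20 = 0.056000
P(Primary loop lost) [OR] = 1 − (1−0.23) × (1−0.45) = 0.576500
P(Heat-sink path inoperative) [OR] = 1 − (1−0.11) × (1−0.576500) × (1−0.38) × (1−0.10) = 0.789681
P(Secondary loop lost) [AND] = 0.04 × 0.20 × 0.789681 = 0.006317
P(Reactor cooling lost) [OR] = 1 − (1−0.056000) × (1−0.006317) = 0.061963
Rounded to 4 decimal places: P(Reactor cooling lost) ≈ 0.0620.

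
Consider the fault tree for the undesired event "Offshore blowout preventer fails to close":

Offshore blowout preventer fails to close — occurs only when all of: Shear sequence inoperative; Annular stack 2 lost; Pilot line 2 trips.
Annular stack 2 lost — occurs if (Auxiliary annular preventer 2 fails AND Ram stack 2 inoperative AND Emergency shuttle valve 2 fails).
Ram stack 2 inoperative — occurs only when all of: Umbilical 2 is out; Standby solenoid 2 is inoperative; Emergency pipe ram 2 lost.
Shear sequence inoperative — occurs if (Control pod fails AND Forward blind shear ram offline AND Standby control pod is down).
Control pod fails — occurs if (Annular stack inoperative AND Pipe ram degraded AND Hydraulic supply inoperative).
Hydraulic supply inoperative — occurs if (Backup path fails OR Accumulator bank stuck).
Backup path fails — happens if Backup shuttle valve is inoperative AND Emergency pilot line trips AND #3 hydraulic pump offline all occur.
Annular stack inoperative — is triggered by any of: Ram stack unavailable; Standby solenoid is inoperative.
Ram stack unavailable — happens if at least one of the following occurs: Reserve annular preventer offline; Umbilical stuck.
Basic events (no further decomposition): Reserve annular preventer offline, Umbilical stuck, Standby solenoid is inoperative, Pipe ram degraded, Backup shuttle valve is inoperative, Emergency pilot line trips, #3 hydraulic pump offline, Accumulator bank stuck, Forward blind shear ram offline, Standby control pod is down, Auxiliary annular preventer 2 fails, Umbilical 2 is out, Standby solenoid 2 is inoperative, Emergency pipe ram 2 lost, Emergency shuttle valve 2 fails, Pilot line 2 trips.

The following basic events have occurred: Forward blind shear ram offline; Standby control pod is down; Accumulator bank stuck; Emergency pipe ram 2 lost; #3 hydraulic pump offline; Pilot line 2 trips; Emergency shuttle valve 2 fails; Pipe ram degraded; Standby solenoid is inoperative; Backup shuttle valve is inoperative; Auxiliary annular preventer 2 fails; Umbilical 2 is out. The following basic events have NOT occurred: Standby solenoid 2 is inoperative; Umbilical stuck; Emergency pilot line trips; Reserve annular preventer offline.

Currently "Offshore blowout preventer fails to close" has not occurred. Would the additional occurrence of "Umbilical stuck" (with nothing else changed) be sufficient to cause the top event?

Counterfactual: set "Umbilical stuck" to occurred.
Ram stack unavailable [OR]: Reserve annular preventer offline=not, Umbilical stuck=occurs → at least one input occurs → occurs.
Annular stack inoperative [OR]: Ram stack unavailable=occurs, Standby solenoid is inoperative=occurs → at least one input occurs → occurs.
Backup path fails [AND]: Backup shuttle valve is inoperative=occurs, Emergency pilot line trips=not, #3 hydraulic pump offline=occurs → not all inputs occur → does not occur.
Hydraulic supply inoperative [OR]: Backup path fails=not, Accumulator bank stuck=occurs → at least one input occurs → occurs.
Control pod fails [AND]: Annular stack inoperative=occurs, Pipe ram degraded=occurs, Hydraulic supply inoperative=occurs → all inputs occur → occurs.
Shear sequence inoperative [AND]: Control pod fails=occurs, Forward blind shear ram offline=occurs, Standby control pod is down=occurs → all inputs occur → occurs.
Ram stack 2 inoperative [AND]: Umbilical 2 is out=occurs, Standby solenoid 2 is inoperative=not, Emergency pipe ram 2 lost=occurs → not all inputs occur → does not occur.
Annular stack 2 lost [AND]: Auxiliary annular preventer 2 fails=occurs, Ram stack 2 inoperative=not, Emergency shuttle valve 2 fails=occurs → not all inputs occur → does not occur.
Offshore blowout preventer fails to close [AND]: Shear sequence inoperative=occurs, Annular stack 2 lost=not, Pilot line 2 trips=occurs → not all inputs occur → does not occur.

No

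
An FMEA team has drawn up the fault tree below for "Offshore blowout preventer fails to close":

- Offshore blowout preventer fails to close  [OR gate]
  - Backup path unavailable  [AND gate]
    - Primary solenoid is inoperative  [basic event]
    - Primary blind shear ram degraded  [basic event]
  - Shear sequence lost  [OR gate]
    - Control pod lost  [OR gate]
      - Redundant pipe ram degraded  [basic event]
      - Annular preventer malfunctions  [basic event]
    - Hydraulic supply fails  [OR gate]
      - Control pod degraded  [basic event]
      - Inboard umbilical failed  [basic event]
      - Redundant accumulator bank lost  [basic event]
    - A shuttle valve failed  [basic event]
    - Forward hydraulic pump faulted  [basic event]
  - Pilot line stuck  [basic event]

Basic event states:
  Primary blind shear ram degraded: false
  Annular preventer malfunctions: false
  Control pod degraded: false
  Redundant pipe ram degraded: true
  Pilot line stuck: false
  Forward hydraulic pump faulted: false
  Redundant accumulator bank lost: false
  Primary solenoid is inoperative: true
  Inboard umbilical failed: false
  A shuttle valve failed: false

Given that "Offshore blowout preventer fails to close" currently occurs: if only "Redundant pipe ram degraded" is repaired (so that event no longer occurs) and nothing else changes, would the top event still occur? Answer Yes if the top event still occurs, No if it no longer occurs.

No

Counterfactual: set "Redundant pipe ram degraded" to not occurred.
Backup path unavailable [AND]: Primary solenoid is inoperative=occurs, Primary blind shear ram degraded=not → not all inputs occur → does not occur.
Control pod lost [OR]: Redundant pipe ram degraded=not, Annular preventer malfunctions=not → no input occurs → does not occur.
Hydraulic supply fails [OR]: Control pod degraded=not, Inboard umbilical failed=not, Redundant accumulator bank lost=not → no input occurs → does not occur.
Shear sequence lost [OR]: Control pod lost=not, Hydraulic supply fails=not, A shuttle valve failed=not, Forward hydraulic pump faulted=not → no input occurs → does not occur.
Offshore blowout preventer fails to close [OR]: Backup path unavailable=not, Shear sequence lost=not, Pilot line stuck=not → no input occurs → does not occur.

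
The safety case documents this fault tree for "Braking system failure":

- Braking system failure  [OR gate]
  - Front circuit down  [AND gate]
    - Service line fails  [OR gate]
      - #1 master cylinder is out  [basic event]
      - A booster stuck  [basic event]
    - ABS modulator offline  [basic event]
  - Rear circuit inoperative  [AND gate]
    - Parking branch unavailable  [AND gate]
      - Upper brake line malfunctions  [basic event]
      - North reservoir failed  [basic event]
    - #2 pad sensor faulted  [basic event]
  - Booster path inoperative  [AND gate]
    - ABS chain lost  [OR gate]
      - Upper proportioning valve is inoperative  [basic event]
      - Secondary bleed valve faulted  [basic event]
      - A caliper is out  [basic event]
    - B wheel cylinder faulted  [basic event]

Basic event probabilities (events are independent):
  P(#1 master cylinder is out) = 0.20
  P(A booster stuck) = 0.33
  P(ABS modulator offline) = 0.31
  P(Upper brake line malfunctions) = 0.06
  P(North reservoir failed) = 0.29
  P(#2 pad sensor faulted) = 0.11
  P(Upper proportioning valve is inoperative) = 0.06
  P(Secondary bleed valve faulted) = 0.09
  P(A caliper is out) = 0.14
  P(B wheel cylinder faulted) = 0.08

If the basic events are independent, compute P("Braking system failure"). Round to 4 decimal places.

P(Service line fails) [OR] = 1 − (1−0.20) × (1−0.33) = 0.464000
P(Front circuit down) [AND] = 0.464000 × 0.31 = 0.143840
P(Parking branch unavailable) [AND] = 0.06 × 0.29 = 0.017400
P(Rear circuit inoperative) [AND] = 0.017400 × 0.11 = 0.001914
P(ABS chain lost) [OR] = 1 − (1−0.06) × (1−0.09) × (1−0.14) = 0.264356
P(Booster path inoperative) [AND] = 0.264356 × 0.08 = 0.021148
P(Braking system failure) [OR] = 1 − (1−0.143840) × (1−0.001914) × (1−0.021148) = 0.163550
Rounded to 4 decimal places: P(Braking system failure) ≈ 0.1636.

0.1636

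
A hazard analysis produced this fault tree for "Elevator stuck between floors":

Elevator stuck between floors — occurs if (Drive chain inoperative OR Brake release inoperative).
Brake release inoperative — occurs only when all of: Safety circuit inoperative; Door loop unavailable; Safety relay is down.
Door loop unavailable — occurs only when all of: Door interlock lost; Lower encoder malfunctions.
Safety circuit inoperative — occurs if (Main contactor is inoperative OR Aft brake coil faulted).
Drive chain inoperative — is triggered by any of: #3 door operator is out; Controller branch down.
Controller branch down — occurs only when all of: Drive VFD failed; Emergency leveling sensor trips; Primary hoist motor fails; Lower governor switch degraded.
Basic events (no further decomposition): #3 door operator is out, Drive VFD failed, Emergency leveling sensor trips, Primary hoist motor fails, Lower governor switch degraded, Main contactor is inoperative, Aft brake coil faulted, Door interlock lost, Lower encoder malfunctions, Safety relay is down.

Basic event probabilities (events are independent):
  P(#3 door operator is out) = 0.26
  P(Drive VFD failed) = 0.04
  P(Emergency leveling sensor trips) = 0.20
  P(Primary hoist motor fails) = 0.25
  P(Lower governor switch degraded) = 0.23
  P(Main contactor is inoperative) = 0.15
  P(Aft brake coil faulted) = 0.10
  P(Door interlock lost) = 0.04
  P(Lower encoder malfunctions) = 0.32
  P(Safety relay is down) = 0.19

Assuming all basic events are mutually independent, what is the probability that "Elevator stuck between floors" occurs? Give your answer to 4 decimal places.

P(Controller branch down) [AND] = 0.04 × 0.20 × 0.25 × 0.23 = 0.000460
P(Drive chain inoperative) [OR] = 1 − (1−0.26) × (1−0.000460) = 0.260340
P(Safety circuit inoperative) [OR] = 1 − (1−0.15) × (1−0.10) = 0.235000
P(Door loop unavailable) [AND] = 0.04 × 0.32 = 0.012800
P(Brake release inoperative) [AND] = 0.235000 × 0.012800 × 0.19 = 0.000572
P(Elevator stuck between floors) [OR] = 1 − (1−0.260340) × (1−0.000572) = 0.260763
Rounded to 4 decimal places: P(Elevator stuck between floors) ≈ 0.2608.

0.2608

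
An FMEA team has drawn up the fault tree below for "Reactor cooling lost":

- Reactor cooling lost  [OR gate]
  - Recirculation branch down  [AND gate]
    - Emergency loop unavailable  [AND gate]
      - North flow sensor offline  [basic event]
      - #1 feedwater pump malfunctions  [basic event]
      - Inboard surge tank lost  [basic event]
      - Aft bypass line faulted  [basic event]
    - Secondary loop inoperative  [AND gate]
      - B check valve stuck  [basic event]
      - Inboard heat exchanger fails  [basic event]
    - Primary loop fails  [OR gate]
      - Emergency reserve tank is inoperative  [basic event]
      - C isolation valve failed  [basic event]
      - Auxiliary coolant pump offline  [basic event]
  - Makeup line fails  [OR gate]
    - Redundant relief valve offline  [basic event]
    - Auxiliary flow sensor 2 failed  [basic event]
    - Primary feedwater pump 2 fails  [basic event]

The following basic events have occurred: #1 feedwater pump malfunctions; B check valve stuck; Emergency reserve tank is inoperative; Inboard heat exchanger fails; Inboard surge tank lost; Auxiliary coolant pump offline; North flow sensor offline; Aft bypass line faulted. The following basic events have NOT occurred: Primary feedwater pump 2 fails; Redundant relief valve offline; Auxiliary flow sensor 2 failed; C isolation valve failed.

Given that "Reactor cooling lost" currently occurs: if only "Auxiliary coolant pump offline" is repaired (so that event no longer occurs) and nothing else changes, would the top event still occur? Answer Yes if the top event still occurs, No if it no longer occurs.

Yes

Counterfactual: set "Auxiliary coolant pump offline" to not occurred.
Emergency loop unavailable [AND]: North flow sensor offline=occurs, #1 feedwater pump malfunctions=occurs, Inboard surge tank lost=occurs, Aft bypass line faulted=occurs → all inputs occur → occurs.
Secondary loop inoperative [AND]: B check valve stuck=occurs, Inboard heat exchanger fails=occurs → all inputs occur → occurs.
Primary loop fails [OR]: Emergency reserve tank is inoperative=occurs, C isolation valve failed=not, Auxiliary coolant pump offline=not → at least one input occurs → occurs.
Recirculation branch down [AND]: Emergency loop unavailable=occurs, Secondary loop inoperative=occurs, Primary loop fails=occurs → all inputs occur → occurs.
Makeup line fails [OR]: Redundant relief valve offline=not, Auxiliary flow sensor 2 failed=not, Primary feedwater pump 2 fails=not → no input occurs → does not occur.
Reactor cooling lost [OR]: Recirculation branch down=occurs, Makeup line fails=not → at least one input occurs → occurs.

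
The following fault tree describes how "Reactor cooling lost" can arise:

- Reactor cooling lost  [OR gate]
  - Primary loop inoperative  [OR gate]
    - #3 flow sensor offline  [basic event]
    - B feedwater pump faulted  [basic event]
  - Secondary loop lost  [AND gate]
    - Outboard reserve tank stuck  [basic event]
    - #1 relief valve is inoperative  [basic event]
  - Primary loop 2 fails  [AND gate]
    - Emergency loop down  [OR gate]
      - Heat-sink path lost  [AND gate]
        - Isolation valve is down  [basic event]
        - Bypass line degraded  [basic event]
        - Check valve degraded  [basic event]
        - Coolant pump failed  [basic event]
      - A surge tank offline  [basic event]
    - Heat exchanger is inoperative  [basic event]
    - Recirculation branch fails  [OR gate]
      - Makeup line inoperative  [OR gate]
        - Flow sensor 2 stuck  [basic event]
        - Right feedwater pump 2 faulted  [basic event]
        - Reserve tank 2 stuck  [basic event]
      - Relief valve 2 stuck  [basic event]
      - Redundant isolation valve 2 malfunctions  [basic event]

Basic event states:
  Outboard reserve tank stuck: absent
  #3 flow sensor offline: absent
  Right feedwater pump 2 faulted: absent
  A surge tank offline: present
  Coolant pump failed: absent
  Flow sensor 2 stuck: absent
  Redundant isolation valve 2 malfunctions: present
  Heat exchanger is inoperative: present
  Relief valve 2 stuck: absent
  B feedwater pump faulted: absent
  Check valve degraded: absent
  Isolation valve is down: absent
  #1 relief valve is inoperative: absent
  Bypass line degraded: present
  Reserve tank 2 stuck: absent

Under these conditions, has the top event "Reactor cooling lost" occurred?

Yes

Primary loop inoperative [OR]: #3 flow sensor offline=not, B feedwater pump faulted=not → no input occurs → does not occur.
Secondary loop lost [AND]: Outboard reserve tank stuck=not, #1 relief valve is inoperative=not → not all inputs occur → does not occur.
Heat-sink path lost [AND]: Isolation valve is down=not, Bypass line degraded=occurs, Check valve degraded=not, Coolant pump failed=not → not all inputs occur → does not occur.
Emergency loop down [OR]: Heat-sink path lost=not, A surge tank offline=occurs → at least one input occurs → occurs.
Makeup line inoperative [OR]: Flow sensor 2 stuck=not, Right feedwater pump 2 faulted=not, Reserve tank 2 stuck=not → no input occurs → does not occur.
Recirculation branch fails [OR]: Makeup line inoperative=not, Relief valve 2 stuck=not, Redundant isolation valve 2 malfunctions=occurs → at least one input occurs → occurs.
Primary loop 2 fails [AND]: Emergency loop down=occurs, Heat exchanger is inoperative=occurs, Recirculation branch fails=occurs → all inputs occur → occurs.
Reactor cooling lost [OR]: Primary loop inoperative=not, Secondary loop lost=not, Primary loop 2 fails=occurs → at least one input occurs → occurs.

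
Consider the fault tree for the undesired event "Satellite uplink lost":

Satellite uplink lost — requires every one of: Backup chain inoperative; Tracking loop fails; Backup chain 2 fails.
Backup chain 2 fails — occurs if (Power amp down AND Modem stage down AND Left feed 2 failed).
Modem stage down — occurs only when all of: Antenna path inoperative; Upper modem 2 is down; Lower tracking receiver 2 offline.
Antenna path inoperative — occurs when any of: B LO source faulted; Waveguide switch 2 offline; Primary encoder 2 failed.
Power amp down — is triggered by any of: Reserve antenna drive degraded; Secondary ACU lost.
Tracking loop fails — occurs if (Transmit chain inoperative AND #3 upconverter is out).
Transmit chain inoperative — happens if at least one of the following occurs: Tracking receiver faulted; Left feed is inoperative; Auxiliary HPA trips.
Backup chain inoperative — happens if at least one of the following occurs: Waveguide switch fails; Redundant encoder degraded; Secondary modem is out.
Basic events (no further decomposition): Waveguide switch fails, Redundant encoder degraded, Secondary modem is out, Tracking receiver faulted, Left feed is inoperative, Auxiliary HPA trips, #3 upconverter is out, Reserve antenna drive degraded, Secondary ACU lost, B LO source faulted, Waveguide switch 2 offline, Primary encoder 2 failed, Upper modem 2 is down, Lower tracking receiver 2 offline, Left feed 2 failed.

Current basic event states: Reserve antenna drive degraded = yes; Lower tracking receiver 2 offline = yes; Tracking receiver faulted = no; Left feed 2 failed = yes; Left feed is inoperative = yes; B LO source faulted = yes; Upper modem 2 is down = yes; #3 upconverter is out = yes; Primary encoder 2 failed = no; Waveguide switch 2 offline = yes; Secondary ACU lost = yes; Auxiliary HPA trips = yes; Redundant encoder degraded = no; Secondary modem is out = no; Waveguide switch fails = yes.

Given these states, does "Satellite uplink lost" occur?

Backup chain inoperative [OR]: Waveguide switch fails=occurs, Redundant encoder degraded=not, Secondary modem is out=not → at least one input occurs → occurs.
Transmit chain inoperative [OR]: Tracking receiver faulted=not, Left feed is inoperative=occurs, Auxiliary HPA trips=occurs → at least one input occurs → occurs.
Tracking loop fails [AND]: Transmit chain inoperative=occurs, #3 upconverter is out=occurs → all inputs occur → occurs.
Power amp down [OR]: Reserve antenna drive degraded=occurs, Secondary ACU lost=occurs → at least one input occurs → occurs.
Antenna path inoperative [OR]: B LO source faulted=occurs, Waveguide switch 2 offline=occurs, Primary encoder 2 failed=not → at least one input occurs → occurs.
Modem stage down [AND]: Antenna path inoperative=occurs, Upper modem 2 is down=occurs, Lower tracking receiver 2 offline=occurs → all inputs occur → occurs.
Backup chain 2 fails [AND]: Power amp down=occurs, Modem stage down=occurs, Left feed 2 failed=occurs → all inputs occur → occurs.
Satellite uplink lost [AND]: Backup chain inoperative=occurs, Tracking loop fails=occurs, Backup chain 2 fails=occurs → all inputs occur → occurs.

Yes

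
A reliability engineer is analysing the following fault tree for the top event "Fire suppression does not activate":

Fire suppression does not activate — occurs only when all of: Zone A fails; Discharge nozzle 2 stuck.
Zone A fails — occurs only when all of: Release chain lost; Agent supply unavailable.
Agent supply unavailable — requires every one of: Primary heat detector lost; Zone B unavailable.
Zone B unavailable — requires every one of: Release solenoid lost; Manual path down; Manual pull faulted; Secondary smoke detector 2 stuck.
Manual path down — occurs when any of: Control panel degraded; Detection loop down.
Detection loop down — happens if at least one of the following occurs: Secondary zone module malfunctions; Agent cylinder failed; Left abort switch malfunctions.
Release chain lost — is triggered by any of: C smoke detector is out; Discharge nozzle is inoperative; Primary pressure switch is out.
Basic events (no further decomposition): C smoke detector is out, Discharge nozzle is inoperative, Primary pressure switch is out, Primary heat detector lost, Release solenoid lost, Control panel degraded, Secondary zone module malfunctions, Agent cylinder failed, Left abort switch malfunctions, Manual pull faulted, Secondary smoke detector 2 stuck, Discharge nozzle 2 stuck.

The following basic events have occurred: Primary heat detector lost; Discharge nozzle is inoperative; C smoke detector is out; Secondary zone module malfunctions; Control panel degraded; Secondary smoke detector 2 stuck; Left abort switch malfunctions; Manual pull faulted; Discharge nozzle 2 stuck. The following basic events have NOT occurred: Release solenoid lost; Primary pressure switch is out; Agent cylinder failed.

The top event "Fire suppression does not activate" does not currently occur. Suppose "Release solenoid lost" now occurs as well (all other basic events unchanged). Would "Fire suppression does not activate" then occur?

Yes

Counterfactual: set "Release solenoid lost" to occurred.
Release chain lost [OR]: C smoke detector is out=occurs, Discharge nozzle is inoperative=occurs, Primary pressure switch is out=not → at least one input occurs → occurs.
Detection loop down [OR]: Secondary zone module malfunctions=occurs, Agent cylinder failed=not, Left abort switch malfunctions=occurs → at least one input occurs → occurs.
Manual path down [OR]: Control panel degraded=occurs, Detection loop down=occurs → at least one input occurs → occurs.
Zone B unavailable [AND]: Release solenoid lost=occurs, Manual path down=occurs, Manual pull faulted=occurs, Secondary smoke detector 2 stuck=occurs → all inputs occur → occurs.
Agent supply unavailable [AND]: Primary heat detector lost=occurs, Zone B unavailable=occurs → all inputs occur → occurs.
Zone A fails [AND]: Release chain lost=occurs, Agent supply unavailable=occurs → all inputs occur → occurs.
Fire suppression does not activate [AND]: Zone A fails=occurs, Discharge nozzle 2 stuck=occurs → all inputs occur → occurs.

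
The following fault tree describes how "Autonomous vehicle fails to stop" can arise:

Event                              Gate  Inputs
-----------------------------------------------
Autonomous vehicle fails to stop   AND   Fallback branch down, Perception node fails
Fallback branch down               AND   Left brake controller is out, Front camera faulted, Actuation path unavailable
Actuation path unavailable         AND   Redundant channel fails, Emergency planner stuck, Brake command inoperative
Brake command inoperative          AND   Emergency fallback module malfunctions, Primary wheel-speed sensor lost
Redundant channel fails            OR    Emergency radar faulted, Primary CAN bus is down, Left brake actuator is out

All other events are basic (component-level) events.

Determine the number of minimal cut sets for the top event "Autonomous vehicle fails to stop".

Redundant channel fails [OR]: union of children's cut sets → 3 cut set(s).
Brake command inoperative [AND]: one cut set from each child combined → 1 × 1 = 1 cut set(s).
Actuation path unavailable [AND]: one cut set from each child combined → 3 × 1 × 1 = 3 cut set(s).
Fallback branch down [AND]: one cut set from each child combined → 1 × 1 × 3 = 3 cut set(s).
Autonomous vehicle fails to stop [AND]: one cut set from each child combined → 3 × 1 = 3 cut set(s).
Minimal cut sets: {Emergency fallback module malfunctions, Emergency planner stuck, Emergency radar faulted, Front camera faulted, Left brake controller is out, Perception node fails, Primary wheel-speed sensor lost}; {Emergency fallback module malfunctions, Emergency planner stuck, Front camera faulted, Left brake controller is out, Perception node fails, Primary CAN bus is down, Primary wheel-speed sensor lost}; {Emergency fallback module malfunctions, Emergency planner stuck, Front camera faulted, Left brake actuator is out, Left brake controller is out, Perception node fails, Primary wheel-speed sensor lost}.

3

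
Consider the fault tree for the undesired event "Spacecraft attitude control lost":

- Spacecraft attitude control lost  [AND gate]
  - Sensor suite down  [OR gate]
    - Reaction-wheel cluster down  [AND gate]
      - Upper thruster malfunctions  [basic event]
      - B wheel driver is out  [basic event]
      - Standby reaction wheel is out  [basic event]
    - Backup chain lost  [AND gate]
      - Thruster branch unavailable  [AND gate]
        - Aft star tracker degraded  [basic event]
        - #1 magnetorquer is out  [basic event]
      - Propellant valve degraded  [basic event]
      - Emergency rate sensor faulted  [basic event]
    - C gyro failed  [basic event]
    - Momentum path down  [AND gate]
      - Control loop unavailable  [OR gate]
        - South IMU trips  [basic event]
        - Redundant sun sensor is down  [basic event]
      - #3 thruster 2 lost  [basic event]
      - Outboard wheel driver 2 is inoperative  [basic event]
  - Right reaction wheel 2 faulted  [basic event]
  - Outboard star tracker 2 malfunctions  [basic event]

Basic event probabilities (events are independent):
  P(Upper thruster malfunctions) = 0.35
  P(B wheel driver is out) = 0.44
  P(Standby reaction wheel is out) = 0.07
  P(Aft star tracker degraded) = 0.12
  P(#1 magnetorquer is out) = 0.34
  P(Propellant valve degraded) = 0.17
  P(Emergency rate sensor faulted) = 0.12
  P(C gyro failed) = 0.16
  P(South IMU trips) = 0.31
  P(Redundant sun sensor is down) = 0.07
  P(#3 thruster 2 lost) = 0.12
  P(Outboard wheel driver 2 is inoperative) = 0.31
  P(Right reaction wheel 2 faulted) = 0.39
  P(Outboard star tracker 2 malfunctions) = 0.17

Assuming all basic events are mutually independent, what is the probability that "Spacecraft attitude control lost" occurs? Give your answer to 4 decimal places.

P(Reaction-wheel cluster down) [AND] = 0.35 × 0.44 × 0.07 = 0.010780
P(Thruster branch unavailable) [AND] = 0.12 × 0.34 = 0.040800
P(Backup chain lost) [AND] = 0.040800 × 0.17 × 0.12 = 0.000832
P(Control loop unavailable) [OR] = 1 − (1−0.31) × (1−0.07) = 0.358300
P(Momentum path down) [AND] = 0.358300 × 0.12 × 0.31 = 0.013329
P(Sensor suite down) [OR] = 1 − (1−0.010780) × (1−0.000832) × (1−0.16) × (1−0.013329) = 0.180813
P(Spacecraft attitude control lost) [AND] = 0.180813 × 0.39 × 0.17 = 0.011988
Rounded to 4 decimal places: P(Spacecraft attitude control lost) ≈ 0.0120.

0.0120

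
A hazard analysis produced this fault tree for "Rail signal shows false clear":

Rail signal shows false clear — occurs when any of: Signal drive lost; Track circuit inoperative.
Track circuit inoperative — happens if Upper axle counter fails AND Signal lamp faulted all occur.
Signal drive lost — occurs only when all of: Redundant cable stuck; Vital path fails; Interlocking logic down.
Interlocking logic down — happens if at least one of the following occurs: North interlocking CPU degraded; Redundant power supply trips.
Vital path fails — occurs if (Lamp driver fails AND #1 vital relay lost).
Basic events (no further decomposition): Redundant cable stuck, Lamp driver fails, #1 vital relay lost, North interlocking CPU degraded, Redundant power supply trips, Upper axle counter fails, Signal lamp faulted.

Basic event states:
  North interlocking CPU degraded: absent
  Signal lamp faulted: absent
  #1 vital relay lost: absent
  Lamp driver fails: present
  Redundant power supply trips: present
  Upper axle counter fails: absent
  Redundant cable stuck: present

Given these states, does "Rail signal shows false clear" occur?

No

Vital path fails [AND]: Lamp driver fails=occurs, #1 vital relay lost=not → not all inputs occur → does not occur.
Interlocking logic down [OR]: North interlocking CPU degraded=not, Redundant power supply trips=occurs → at least one input occurs → occurs.
Signal drive lost [AND]: Redundant cable stuck=occurs, Vital path fails=not, Interlocking logic down=occurs → not all inputs occur → does not occur.
Track circuit inoperative [AND]: Upper axle counter fails=not, Signal lamp faulted=not → not all inputs occur → does not occur.
Rail signal shows false clear [OR]: Signal drive lost=not, Track circuit inoperative=not → no input occurs → does not occur.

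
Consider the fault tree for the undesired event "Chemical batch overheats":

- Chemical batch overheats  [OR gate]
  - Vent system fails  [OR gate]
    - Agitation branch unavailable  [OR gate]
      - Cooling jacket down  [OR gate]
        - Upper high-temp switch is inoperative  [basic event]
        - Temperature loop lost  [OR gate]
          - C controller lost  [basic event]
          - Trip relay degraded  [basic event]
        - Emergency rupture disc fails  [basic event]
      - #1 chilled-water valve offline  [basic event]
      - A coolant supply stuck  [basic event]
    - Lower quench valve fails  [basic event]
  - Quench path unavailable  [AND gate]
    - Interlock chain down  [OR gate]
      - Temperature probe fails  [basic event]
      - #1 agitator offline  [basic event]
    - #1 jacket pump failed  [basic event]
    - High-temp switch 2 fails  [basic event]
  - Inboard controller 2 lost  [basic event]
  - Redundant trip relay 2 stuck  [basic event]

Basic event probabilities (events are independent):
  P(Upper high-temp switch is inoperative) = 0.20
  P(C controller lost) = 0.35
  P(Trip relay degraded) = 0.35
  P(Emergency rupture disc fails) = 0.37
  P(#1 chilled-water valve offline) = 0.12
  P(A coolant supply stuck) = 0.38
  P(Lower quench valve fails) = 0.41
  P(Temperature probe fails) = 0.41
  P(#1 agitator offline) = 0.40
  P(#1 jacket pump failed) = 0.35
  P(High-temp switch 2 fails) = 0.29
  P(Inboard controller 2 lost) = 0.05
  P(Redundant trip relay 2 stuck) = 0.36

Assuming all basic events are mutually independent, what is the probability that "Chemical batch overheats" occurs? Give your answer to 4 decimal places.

0.9611

P(Temperature loop lost) [OR] = 1 − (1−0.35) × (1−0.35) = 0.577500
P(Cooling jacket down) [OR] = 1 − (1−0.20) × (1−0.577500) × (1−0.37) = 0.787060
P(Agitation branch unavailable) [OR] = 1 − (1−0.787060) × (1−0.12) × (1−0.38) = 0.883820
P(Vent system fails) [OR] = 1 − (1−0.883820) × (1−0.41) = 0.931454
P(Interlock chain down) [OR] = 1 − (1−0.41) × (1−0.40) = 0.646000
P(Quench path unavailable) [AND] = 0.646000 × 0.35 × 0.29 = 0.065569
P(Chemical batch overheats) [OR] = 1 − (1−0.931454) × (1−0.065569) × (1−0.05) × (1−0.36) = 0.961057
Rounded to 4 decimal places: P(Chemical batch overheats) ≈ 0.9611.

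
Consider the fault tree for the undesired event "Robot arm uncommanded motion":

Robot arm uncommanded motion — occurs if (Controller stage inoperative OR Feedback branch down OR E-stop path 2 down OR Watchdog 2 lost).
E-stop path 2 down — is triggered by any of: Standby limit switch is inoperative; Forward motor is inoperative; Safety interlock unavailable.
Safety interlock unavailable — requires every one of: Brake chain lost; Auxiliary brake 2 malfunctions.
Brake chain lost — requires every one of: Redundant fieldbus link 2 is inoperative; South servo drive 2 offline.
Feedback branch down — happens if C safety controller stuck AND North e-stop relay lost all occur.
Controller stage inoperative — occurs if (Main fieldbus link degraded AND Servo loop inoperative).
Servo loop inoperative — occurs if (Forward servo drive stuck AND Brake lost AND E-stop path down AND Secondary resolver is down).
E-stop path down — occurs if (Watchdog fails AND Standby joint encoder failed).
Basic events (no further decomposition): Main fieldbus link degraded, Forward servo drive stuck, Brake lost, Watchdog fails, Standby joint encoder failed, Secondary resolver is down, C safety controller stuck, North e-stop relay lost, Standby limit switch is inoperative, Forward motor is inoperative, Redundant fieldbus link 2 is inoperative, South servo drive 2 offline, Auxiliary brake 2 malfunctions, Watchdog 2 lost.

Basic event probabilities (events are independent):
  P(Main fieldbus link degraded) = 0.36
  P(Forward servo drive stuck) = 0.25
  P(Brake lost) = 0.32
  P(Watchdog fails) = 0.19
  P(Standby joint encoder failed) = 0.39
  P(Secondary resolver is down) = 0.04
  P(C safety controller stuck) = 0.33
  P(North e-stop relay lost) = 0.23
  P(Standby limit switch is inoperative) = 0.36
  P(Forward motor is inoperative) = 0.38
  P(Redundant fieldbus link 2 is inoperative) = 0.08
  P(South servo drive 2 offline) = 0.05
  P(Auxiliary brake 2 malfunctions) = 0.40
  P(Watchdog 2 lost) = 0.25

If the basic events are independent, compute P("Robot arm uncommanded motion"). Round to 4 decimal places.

P(E-stop path down) [AND] = 0.19 × 0.39 = 0.074100
P(Servo loop inoperative) [AND] = 0.25 × 0.32 × 0.074100 × 0.04 = 0.000237
P(Controller stage inoperative) [AND] = 0.36 × 0.000237 = 0.000085
P(Feedback branch down) [AND] = 0.33 × 0.23 = 0.075900
P(Brake chain lost) [AND] = 0.08 × 0.05 = 0.004000
P(Safety interlock unavailable) [AND] = 0.004000 × 0.40 = 0.001600
P(E-stop path 2 down) [OR] = 1 − (1−0.36) × (1−0.38) × (1−0.001600) = 0.603835
P(Robot arm uncommanded motion) [OR] = 1 − (1−0.000085) × (1−0.075900) × (1−0.603835) × (1−0.25) = 0.725451
Rounded to 4 decimal places: P(Robot arm uncommanded motion) ≈ 0.7255.

0.7255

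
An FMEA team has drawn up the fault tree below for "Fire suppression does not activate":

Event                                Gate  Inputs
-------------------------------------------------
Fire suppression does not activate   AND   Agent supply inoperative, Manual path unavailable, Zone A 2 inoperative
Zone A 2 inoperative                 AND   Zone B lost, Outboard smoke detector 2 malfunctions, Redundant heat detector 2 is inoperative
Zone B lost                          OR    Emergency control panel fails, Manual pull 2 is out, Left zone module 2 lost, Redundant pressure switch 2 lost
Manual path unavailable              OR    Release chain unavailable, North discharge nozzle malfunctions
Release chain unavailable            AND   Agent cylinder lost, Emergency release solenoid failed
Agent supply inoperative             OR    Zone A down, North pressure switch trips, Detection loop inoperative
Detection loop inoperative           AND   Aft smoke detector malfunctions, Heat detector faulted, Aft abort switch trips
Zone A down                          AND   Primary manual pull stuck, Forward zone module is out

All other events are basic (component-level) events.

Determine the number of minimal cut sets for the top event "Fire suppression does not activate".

Zone A down [AND]: one cut set from each child combined → 1 × 1 = 1 cut set(s).
Detection loop inoperative [AND]: one cut set from each child combined → 1 × 1 × 1 = 1 cut set(s).
Agent supply inoperative [OR]: union of children's cut sets → 3 cut set(s).
Release chain unavailable [AND]: one cut set from each child combined → 1 × 1 = 1 cut set(s).
Manual path unavailable [OR]: union of children's cut sets → 2 cut set(s).
Zone B lost [OR]: union of children's cut sets → 4 cut set(s).
Zone A 2 inoperative [AND]: one cut set from each child combined → 4 × 1 × 1 = 4 cut set(s).
Fire suppression does not activate [AND]: one cut set from each child combined → 3 × 2 × 4 = 24 cut set(s).

24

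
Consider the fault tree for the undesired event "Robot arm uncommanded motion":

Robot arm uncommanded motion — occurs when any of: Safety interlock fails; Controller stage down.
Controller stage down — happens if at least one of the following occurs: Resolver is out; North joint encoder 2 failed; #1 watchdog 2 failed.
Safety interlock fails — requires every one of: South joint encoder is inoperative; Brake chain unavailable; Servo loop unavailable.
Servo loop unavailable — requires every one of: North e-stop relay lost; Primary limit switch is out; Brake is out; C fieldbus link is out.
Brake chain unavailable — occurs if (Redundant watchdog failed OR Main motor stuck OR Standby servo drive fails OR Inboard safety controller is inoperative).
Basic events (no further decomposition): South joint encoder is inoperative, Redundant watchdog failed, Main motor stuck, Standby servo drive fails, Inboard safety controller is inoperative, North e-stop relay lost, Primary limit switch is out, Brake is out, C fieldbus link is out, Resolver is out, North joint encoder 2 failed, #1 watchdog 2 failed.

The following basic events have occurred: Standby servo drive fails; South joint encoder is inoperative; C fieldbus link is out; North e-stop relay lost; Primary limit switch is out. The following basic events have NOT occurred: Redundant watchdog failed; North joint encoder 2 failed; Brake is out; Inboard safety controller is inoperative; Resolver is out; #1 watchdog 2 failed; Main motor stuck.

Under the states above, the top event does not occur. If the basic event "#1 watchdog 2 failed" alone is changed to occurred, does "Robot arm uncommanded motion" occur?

Counterfactual: set "#1 watchdog 2 failed" to occurred.
Brake chain unavailable [OR]: Redundant watchdog failed=not, Main motor stuck=not, Standby servo drive fails=occurs, Inboard safety controller is inoperative=not → at least one input occurs → occurs.
Servo loop unavailable [AND]: North e-stop relay lost=occurs, Primary limit switch is out=occurs, Brake is out=not, C fieldbus link is out=occurs → not all inputs occur → does not occur.
Safety interlock fails [AND]: South joint encoder is inoperative=occurs, Brake chain unavailable=occurs, Servo loop unavailable=not → not all inputs occur → does not occur.
Controller stage down [OR]: Resolver is out=not, North joint encoder 2 failed=not, #1 watchdog 2 failed=occurs → at least one input occurs → occurs.
Robot arm uncommanded motion [OR]: Safety interlock fails=not, Controller stage down=occurs → at least one input occurs → occurs.

Yes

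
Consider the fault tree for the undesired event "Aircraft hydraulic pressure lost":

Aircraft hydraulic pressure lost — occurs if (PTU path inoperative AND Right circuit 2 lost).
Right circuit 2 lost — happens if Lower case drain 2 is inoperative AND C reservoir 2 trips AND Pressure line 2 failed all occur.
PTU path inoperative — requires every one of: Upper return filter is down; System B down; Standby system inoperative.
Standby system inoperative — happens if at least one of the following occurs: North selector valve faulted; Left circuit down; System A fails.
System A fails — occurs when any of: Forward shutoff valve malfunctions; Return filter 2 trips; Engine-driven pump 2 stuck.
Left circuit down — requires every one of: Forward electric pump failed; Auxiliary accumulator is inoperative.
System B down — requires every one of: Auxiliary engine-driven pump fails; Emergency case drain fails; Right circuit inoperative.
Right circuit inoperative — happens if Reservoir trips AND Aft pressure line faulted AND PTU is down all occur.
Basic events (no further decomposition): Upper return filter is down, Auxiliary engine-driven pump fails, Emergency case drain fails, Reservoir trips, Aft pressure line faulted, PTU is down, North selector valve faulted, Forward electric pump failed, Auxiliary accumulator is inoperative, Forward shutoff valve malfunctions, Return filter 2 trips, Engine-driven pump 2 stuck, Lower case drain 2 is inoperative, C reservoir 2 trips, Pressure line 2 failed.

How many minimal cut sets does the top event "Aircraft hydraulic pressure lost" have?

5

Right circuit inoperative [AND]: one cut set from each child combined → 1 × 1 × 1 = 1 cut set(s).
System B down [AND]: one cut set from each child combined → 1 × 1 × 1 = 1 cut set(s).
Left circuit down [AND]: one cut set from each child combined → 1 × 1 = 1 cut set(s).
System A fails [OR]: union of children's cut sets → 3 cut set(s).
Standby system inoperative [OR]: union of children's cut sets → 5 cut set(s).
PTU path inoperative [AND]: one cut set from each child combined → 1 × 1 × 5 = 5 cut set(s).
Right circuit 2 lost [AND]: one cut set from each child combined → 1 × 1 × 1 = 1 cut set(s).
Aircraft hydraulic pressure lost [AND]: one cut set from each child combined → 5 × 1 = 5 cut set(s).
Minimal cut sets: {Aft pressure line faulted, Auxiliary engine-driven pump fails, C reservoir 2 trips, Emergency case drain fails, Lower case drain 2 is inoperative, North selector valve faulted, PTU is down, Pressure line 2 failed, Reservoir trips, Upper return filter is down}; {Aft pressure line faulted, Auxiliary accumulator is inoperative, Auxiliary engine-driven pump fails, C reservoir 2 trips, Emergency case drain fails, Forward electric pump failed, Lower case drain 2 is inoperative, PTU is down, Pressure line 2 failed, Reservoir trips, Upper return filter is down}; {Aft pressure line faulted, Auxiliary engine-driven pump fails, C reservoir 2 trips, Emergency case drain fails, Forward shutoff valve malfunctions, Lower case drain 2 is inoperative, PTU is down, Pressure line 2 failed, Reservoir trips, Upper return filter is down}; {Aft pressure line faulted, Auxiliary engine-driven pump fails, C reservoir 2 trips, Emergency case drain fails, Lower case drain 2 is inoperative, PTU is down, Pressure line 2 failed, Reservoir trips, Return filter 2 trips, Upper return filter is down}; {Aft pressure line faulted, Auxiliary engine-driven pump fails, C reservoir 2 trips, Emergency case drain fails, Engine-driven pump 2 stuck, Lower case drain 2 is inoperative, PTU is down, Pressure line 2 failed, Reservoir trips, Upper return filter is down}.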